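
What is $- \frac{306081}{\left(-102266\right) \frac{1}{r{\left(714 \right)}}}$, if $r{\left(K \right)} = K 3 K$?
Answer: $\frac{234058304214}{51133} \approx 4.5774 \cdot 10^{6}$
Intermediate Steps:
$r{\left(K \right)} = 3 K^{2}$ ($r{\left(K \right)} = 3 K K = 3 K^{2}$)
$- \frac{306081}{\left(-102266\right) \frac{1}{r{\left(714 \right)}}} = - \frac{306081}{\left(-102266\right) \frac{1}{3 \cdot 714^{2}}} = - \frac{306081}{\left(-102266\right) \frac{1}{3 \cdot 509796}} = - \frac{306081}{\left(-102266\right) \frac{1}{1529388}} = - \frac{306081}{- \frac{51133}{764694}} = \left(-306081\right) \left(- \frac{764694}{51133}\right) = \frac{234058304214}{51133}$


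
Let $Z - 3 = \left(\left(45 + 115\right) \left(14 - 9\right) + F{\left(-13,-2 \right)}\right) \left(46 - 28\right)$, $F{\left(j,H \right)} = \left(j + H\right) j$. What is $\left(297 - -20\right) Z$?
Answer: $5678421$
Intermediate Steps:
$F{\left(j,H \right)} = j \left(H + j\right)$ ($F{\left(j,H \right)} = \left(H + j\right) j = j \left(H + j\right)$)
$Z = 17913$ ($Z = 3 + \left(\left(45 + 115\right) \left(14 - 9\right) - 13 \left(-2 - 13\right)\right) \left(46 - 28\right) = 3 + \left(160 \cdot 5 - -195\right) 18 = 3 + \left(800 + 195\right) 18 = 3 + 995 \cdot 18 = 3 + 17910 = 17913$)
$\left(297 - -20\right) Z = \left(297 - -20\right) 17913 = \left(297 + 20\right) 17913 = 317 \cdot 17913 = 5678421$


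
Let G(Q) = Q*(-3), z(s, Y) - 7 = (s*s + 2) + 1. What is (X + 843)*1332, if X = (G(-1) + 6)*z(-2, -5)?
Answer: 1290708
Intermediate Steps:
z(s, Y) = 10 + s² (z(s, Y) = 7 + ((s*s + 2) + 1) = 7 + ((s² + 2) + 1) = 7 + ((2 + s²) + 1) = 7 + (3 + s²) = 10 + s²)
G(Q) = -3*Q
X = 126 (X = (-3*(-1) + 6)*(10 + (-2)²) = (3 + 6)*(10 + 4) = 9*14 = 126)
(X + 843)*1332 = (126 + 843)*1332 = 969*1332 = 1290708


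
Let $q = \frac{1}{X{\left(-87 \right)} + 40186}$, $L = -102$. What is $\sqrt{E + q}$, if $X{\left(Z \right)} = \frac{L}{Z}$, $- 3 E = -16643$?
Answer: $\frac{\sqrt{23256065730909}}{64746} \approx 74.483$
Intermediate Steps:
$E = \frac{16643}{3}$ ($E = \left(- \frac{1}{3}\right) \left(-16643\right) = \frac{16643}{3} \approx 5547.7$)
$X{\left(Z \right)} = - \frac{102}{Z}$
$q = \frac{29}{1165428}$ ($q = \frac{1}{- \frac{102}{-87} + 40186} = \frac{1}{\left(-102\right) \left(- \frac{1}{87}\right) + 40186} = \frac{1}{\frac{34}{29} + 40186} = \frac{1}{\frac{1165428}{29}} = \frac{29}{1165428} \approx 2.4884 \cdot 10^{-5}$)
$\sqrt{E + q} = \sqrt{\frac{16643}{3} + \frac{29}{1165428}} = \sqrt{\frac{6465406097}{1165428}} = \frac{\sqrt{23256065730909}}{64746}$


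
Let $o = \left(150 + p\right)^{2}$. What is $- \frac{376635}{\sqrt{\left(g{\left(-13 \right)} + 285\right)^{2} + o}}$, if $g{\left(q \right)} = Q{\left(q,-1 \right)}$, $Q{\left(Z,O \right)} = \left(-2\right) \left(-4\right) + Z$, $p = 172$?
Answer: $- \frac{53805 \sqrt{929}}{1858} \approx -882.64$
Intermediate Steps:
$o = 103684$ ($o = \left(150 + 172\right)^{2} = 322^{2} = 103684$)
$Q{\left(Z,O \right)} = 8 + Z$
$g{\left(q \right)} = 8 + q$
$- \frac{376635}{\sqrt{\left(g{\left(-13 \right)} + 285\right)^{2} + o}} = - \frac{376635}{\sqrt{\left(\left(8 - 13\right) + 285\right)^{2} + 103684}} = - \frac{376635}{\sqrt{\left(-5 + 285\right)^{2} + 103684}} = - \frac{376635}{\sqrt{280^{2} + 103684}} = - \frac{376635}{\sqrt{78400 + 103684}} = - \frac{376635}{\sqrt{182084}} = - \frac{376635}{14 \sqrt{929}} = - 376635 \frac{\sqrt{929}}{13006} = - \frac{53805 \sqrt{929}}{1858}$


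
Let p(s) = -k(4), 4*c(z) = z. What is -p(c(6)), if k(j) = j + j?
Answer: 8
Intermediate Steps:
k(j) = 2*j
c(z) = z/4
p(s) = -8 (p(s) = -2*4 = -1*8 = -8)
-p(c(6)) = -1*(-8) = 8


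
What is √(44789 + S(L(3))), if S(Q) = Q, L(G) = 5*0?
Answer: √44789 ≈ 211.63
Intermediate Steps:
L(G) = 0
√(44789 + S(L(3))) = √(44789 + 0) = √44789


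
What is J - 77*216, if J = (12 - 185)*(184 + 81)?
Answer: -62477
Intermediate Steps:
J = -45845 (J = -173*265 = -45845)
J - 77*216 = -45845 - 77*216 = -45845 - 16632 = -62477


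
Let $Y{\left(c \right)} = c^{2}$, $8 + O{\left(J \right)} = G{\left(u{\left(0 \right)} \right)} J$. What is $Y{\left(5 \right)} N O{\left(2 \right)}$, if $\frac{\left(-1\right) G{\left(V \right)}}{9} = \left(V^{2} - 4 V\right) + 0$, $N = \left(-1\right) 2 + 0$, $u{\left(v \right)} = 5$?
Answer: $4900$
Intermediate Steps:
$N = -2$ ($N = -2 + 0 = -2$)
$G{\left(V \right)} = - 9 V^{2} + 36 V$ ($G{\left(V \right)} = - 9 \left(\left(V^{2} - 4 V\right) + 0\right) = - 9 \left(V^{2} - 4 V\right) = - 9 V^{2} + 36 V$)
$O{\left(J \right)} = -8 - 45 J$ ($O{\left(J \right)} = -8 + 9 \cdot 5 \left(4 - 5\right) J = -8 + 9 \cdot 5 \left(-1\right) J = -8 - 45 J$)
$Y{\left(5 \right)} N O{\left(2 \right)} = 5^{2} \left(-2\right) \left(-8 - 90\right) = 25 \left(-2\right) \left(-8 - 90\right) = \left(-50\right) \left(-98\right) = 4900$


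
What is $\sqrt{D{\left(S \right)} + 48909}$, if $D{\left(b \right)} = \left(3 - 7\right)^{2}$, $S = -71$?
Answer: $5 \sqrt{1957} \approx 221.19$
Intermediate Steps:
$D{\left(b \right)} = 16$ ($D{\left(b \right)} = \left(-4\right)^{2} = 16$)
$\sqrt{D{\left(S \right)} + 48909} = \sqrt{16 + 48909} = \sqrt{48925} = 5 \sqrt{1957}$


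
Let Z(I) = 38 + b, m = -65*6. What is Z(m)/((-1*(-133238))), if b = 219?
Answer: 257/133238 ≈ 0.0019289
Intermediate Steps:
m = -390
Z(I) = 257 (Z(I) = 38 + 219 = 257)
Z(m)/((-1*(-133238))) = 257/((-1*(-133238))) = 257/133238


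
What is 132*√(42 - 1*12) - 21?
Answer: -21 + 132*√30 ≈ 701.99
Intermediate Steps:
132*√(42 - 1*12) - 21 = 132*√(42 - 12) - 21 = 132*√30 - 21 = -21 + 132*√30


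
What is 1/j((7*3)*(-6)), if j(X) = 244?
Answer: 1/244 ≈ 0.0040984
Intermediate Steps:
1/j((7*3)*(-6)) = 1/244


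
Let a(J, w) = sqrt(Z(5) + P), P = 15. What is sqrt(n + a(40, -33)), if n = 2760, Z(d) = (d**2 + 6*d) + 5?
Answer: sqrt(2760 + 5*sqrt(3)) ≈ 52.618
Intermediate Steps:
Z(d) = 5 + d**2 + 6*d
a(J, w) = 5*sqrt(3) (a(J, w) = sqrt((5 + 5**2 + 6*5) + 15) = sqrt((5 + 25 + 30) + 15) = sqrt(60 + 15) = sqrt(75) = 5*sqrt(3))
sqrt(n + a(40, -33)) = sqrt(2760 + 5*sqrt(3))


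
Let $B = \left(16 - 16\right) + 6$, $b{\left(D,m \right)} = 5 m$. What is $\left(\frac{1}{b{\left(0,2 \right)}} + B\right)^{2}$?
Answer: $\frac{3721}{100} \approx 37.21$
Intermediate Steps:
$B = 6$ ($B = 0 + 6 = 6$)
$\left(\frac{1}{b{\left(0,2 \right)}} + B\right)^{2} = \left(\frac{1}{5 \cdot 2} + 6\right)^{2} = \left(\frac{1}{10} + 6\right)^{2} = \left(\frac{61}{10}\right)^{2} = \frac{3721}{100}$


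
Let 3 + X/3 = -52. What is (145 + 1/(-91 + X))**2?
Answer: 1377820161/65536 ≈ 21024.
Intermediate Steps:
X = -165 (X = -9 + 3*(-52) = -9 - 156 = -165)
(145 + 1/(-91 + X))**2 = (145 + 1/(-91 - 165))**2 = (145 + 1/(-256))**2 = (145 - 1/256)**2 = (37119/256)**2 = 1377820161/65536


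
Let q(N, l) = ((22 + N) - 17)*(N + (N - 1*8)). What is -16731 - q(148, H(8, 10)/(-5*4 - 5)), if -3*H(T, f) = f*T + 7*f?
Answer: -60795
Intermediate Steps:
H(T, f) = -7*f/3 - T*f/3 (H(T, f) = -(f*T + 7*f)/3 = -(T*f + 7*f)/3 = -(7*f + T*f)/3 = -7*f/3 - T*f/3)
q(N, l) = (-8 + 2*N)*(5 + N) (q(N, l) = (5 + N)*(N + (N - 8)) = (5 + N)*(N + (-8 + N)) = (5 + N)*(-8 + 2*N) = (-8 + 2*N)*(5 + N))
-16731 - q(148, H(8, 10)/(-5*4 - 5)) = -16731 - (-40 + 2*148 + 2*148²) = -16731 - (-40 + 296 + 2*21904) = -16731 - (-40 + 296 + 43808) = -16731 - 1*44064 = -16731 - 44064 = -60795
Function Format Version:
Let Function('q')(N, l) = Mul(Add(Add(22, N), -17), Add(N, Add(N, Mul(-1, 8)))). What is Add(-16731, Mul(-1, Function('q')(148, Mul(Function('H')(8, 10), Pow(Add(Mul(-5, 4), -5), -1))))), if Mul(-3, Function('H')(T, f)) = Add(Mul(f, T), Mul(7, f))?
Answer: -60795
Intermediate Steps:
Function('H')(T, f) = Add(Mul(Rational(-7, 3), f), Mul(Rational(-1, 3), T, f)) (Function('H')(T, f) = Mul(Rational(-1, 3), Add(Mul(f, T), Mul(7, f))) = Mul(Rational(-1, 3), Add(Mul(T, f), Mul(7, f))) = Mul(Rational(-1, 3), Add(Mul(7, f), Mul(T, f))) = Add(Mul(Rational(-7, 3), f), Mul(Rational(-1, 3), T, f)))
Function('q')(N, l) = Mul(Add(-8, Mul(2, N)), Add(5, N)) (Function('q')(N, l) = Mul(Add(5, N), Add(N, Add(N, -8))) = Mul(Add(5, N), Add(N, Add(-8, N))) = Mul(Add(5, N), Add(-8, Mul(2, N))) = Mul(Add(-8, Mul(2, N)), Add(5, N)))
Add(-16731, Mul(-1, Function('q')(148, Mul(Function('H')(8, 10), Pow(Add(Mul(-5, 4), -5), -1))))) = Add(-16731, Mul(-1, Add(-40, Mul(2, 148), Mul(2, Pow(148, 2))))) = Add(-16731, Mul(-1, Add(-40, 296, Mul(2, 21904)))) = Add(-16731, Mul(-1, Add(-40, 296, 43808))) = Add(-16731, Mul(-1, 44064)) = Add(-16731, -44064) = -60795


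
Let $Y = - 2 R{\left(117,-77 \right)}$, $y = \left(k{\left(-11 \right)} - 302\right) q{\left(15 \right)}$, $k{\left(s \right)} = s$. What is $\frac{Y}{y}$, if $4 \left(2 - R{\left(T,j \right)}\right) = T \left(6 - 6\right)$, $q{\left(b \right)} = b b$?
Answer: $\frac{4}{70425} \approx 5.6798 \cdot 10^{-5}$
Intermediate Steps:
$q{\left(b \right)} = b^{2}$
$R{\left(T,j \right)} = 2$ ($R{\left(T,j \right)} = 2 - \frac{T \left(6 - 6\right)}{4} = 2 - \frac{T 0}{4} = 2 - 0 = 2 + 0 = 2$)
$y = -70425$ ($y = \left(-11 - 302\right) 15^{2} = \left(-313\right) 225 = -70425$)
$Y = -4$ ($Y = \left(-2\right) 2 = -4$)
$\frac{Y}{y} = - \frac{4}{-70425} = \left(-4\right) \left(- \frac{1}{70425}\right) = \frac{4}{70425}$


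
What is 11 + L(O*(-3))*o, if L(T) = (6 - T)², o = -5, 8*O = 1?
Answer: -12301/64 ≈ -192.20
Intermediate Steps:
O = ⅛ (O = (⅛)*1 = ⅛ ≈ 0.12500)
11 + L(O*(-3))*o = 11 + (-6 + (⅛)*(-3))²*(-5) = 11 + (-6 - 3/8)²*(-5) = 11 + (-51/8)²*(-5) = 11 + (2601/64)*(-5) = 11 - 13005/64 = -12301/64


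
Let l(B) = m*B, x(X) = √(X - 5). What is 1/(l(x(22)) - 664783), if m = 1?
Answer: -664783/441936437072 - √17/441936437072 ≈ -1.5043e-6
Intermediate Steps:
x(X) = √(-5 + X)
l(B) = B (l(B) = 1*B = B)
1/(l(x(22)) - 664783) = 1/(√(-5 + 22) - 664783) = 1/(√17 - 664783) = 1/(-664783 + √17)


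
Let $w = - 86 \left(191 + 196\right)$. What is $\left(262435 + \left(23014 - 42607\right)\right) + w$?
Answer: $209560$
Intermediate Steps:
$w = -33282$ ($w = \left(-86\right) 387 = -33282$)
$\left(262435 + \left(23014 - 42607\right)\right) + w = \left(262435 + \left(23014 - 42607\right)\right) - 33282 = \left(262435 - 19593\right) - 33282 = 242842 - 33282 = 209560$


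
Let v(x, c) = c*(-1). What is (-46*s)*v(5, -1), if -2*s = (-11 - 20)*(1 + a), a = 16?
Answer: -12121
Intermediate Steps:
v(x, c) = -c
s = 527/2 (s = -(-11 - 20)*(1 + 16)/2 = -(-31)*17/2 = -1/2*(-527) = 527/2 ≈ 263.50)
(-46*s)*v(5, -1) = (-46*527/2)*(-1*(-1)) = -12121*1 = -12121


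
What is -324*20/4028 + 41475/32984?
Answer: -87735/249736 ≈ -0.35131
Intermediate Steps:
-324*20/4028 + 41475/32984 = -6480*1/4028 + 41475*(1/32984) = -1620/1007 + 5925/4712 = -87735/249736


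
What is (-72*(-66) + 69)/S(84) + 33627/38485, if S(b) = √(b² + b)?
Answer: 33627/38485 + 1607*√1785/1190 ≈ 57.928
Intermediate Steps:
S(b) = √(b + b²)
(-72*(-66) + 69)/S(84) + 33627/38485 = (-72*(-66) + 69)/(√(84*(1 + 84))) + 33627/38485 = (4752 + 69)/(√(84*85)) + 33627*(1/38485) = 4821/(√7140) + 33627/38485 = 4821/((2*√1785)) + 33627/38485 = 4821*(√1785/3570) + 33627/38485 = 1607*√1785/1190 + 33627/38485 = 33627/38485 + 1607*√1785/1190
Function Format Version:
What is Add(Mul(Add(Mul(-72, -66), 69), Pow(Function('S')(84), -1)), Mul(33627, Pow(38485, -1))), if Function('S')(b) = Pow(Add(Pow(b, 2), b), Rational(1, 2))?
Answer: Add(Rational(33627, 38485), Mul(Rational(1607, 1190), Pow(1785, Rational(1, 2)))) ≈ 57.928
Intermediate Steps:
Function('S')(b) = Pow(Add(b, Pow(b, 2)), Rational(1, 2))
Add(Mul(Add(Mul(-72, -66), 69), Pow(Function('S')(84), -1)), Mul(33627, Pow(38485, -1))) = Add(Mul(Add(Mul(-72, -66), 69), Pow(Pow(Mul(84, Add(1, 84)), Rational(1, 2)), -1)), Mul(33627, Pow(38485, -1))) = Add(Mul(Add(4752, 69), Pow(Pow(Mul(84, 85), Rational(1, 2)), -1)), Mul(33627, Rational(1, 38485))) = Add(Mul(4821, Pow(Pow(7140, Rational(1, 2)), -1)), Rational(33627, 38485)) = Add(Mul(4821, Pow(Mul(2, Pow(1785, Rational(1, 2))), -1)), Rational(33627, 38485)) = Add(Mul(4821, Mul(Rational(1, 3570), Pow(1785, Rational(1, 2)))), Rational(33627, 38485)) = Add(Mul(Rational(1607, 1190), Pow(1785, Rational(1, 2))), Rational(33627, 38485)) = Add(Rational(33627, 38485), Mul(Rational(1607, 1190), Pow(1785, Rational(1, 2))))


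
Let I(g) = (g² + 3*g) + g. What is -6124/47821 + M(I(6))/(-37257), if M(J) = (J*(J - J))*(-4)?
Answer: -6124/47821 ≈ -0.12806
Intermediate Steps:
I(g) = g² + 4*g
M(J) = 0 (M(J) = (J*0)*(-4) = 0*(-4) = 0)
-6124/47821 + M(I(6))/(-37257) = -6124/47821 + 0/(-37257) = -6124*1/47821 + 0*(-1/37257) = -6124/47821 + 0 = -6124/47821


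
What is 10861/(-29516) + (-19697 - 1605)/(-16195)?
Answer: 452855937/478011620 ≈ 0.94737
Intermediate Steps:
10861/(-29516) + (-19697 - 1605)/(-16195) = 10861*(-1/29516) - 21302*(-1/16195) = -10861/29516 + 21302/16195 = 452855937/478011620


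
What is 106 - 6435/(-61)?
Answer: 12901/61 ≈ 211.49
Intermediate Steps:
106 - 6435/(-61) = 106 - 6435*(-1)/61 = 106 - 99*(-65/61) = 106 + 6435/61 = 12901/61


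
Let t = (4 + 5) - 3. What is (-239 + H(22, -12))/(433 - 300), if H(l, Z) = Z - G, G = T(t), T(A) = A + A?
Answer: -263/133 ≈ -1.9774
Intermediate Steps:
t = 6 (t = 9 - 3 = 6)
T(A) = 2*A
G = 12 (G = 2*6 = 12)
H(l, Z) = -12 + Z (H(l, Z) = Z - 1*12 = Z - 12 = -12 + Z)
(-239 + H(22, -12))/(433 - 300) = (-239 + (-12 - 12))/(433 - 300) = (-239 - 24)/133 = -263*1/133 = -263/133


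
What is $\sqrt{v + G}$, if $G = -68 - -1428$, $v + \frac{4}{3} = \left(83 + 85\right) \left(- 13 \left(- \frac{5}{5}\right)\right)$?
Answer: $\frac{2 \sqrt{7971}}{3} \approx 59.52$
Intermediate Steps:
$v = \frac{6548}{3}$ ($v = - \frac{4}{3} + \left(83 + 85\right) \left(- 13 \left(- \frac{5}{5}\right)\right) = - \frac{4}{3} + 168 \left(- 13 \left(\left(-5\right) \frac{1}{5}\right)\right) = - \frac{4}{3} + 168 \left(\left(-13\right) \left(-1\right)\right) = - \frac{4}{3} + 168 \cdot 13 = - \frac{4}{3} + 2184 = \frac{6548}{3} \approx 2182.7$)
$G = 1360$ ($G = -68 + 1428 = 1360$)
$\sqrt{v + G} = \sqrt{\frac{6548}{3} + 1360} = \sqrt{\frac{10628}{3}} = \frac{2 \sqrt{7971}}{3}$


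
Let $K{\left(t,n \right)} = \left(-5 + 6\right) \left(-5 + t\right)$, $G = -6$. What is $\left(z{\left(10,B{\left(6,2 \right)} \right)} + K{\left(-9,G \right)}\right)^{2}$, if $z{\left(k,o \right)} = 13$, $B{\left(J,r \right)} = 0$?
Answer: $1$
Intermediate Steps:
$K{\left(t,n \right)} = -5 + t$ ($K{\left(t,n \right)} = 1 \left(-5 + t\right) = -5 + t$)
$\left(z{\left(10,B{\left(6,2 \right)} \right)} + K{\left(-9,G \right)}\right)^{2} = \left(13 - 14\right)^{2} = \left(-1\right)^{2} = 1$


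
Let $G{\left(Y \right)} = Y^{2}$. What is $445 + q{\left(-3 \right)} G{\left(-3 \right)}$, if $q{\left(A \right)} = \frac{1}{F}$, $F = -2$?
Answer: $\frac{881}{2} \approx 440.5$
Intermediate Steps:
$q{\left(A \right)} = - \frac{1}{2}$ ($q{\left(A \right)} = \frac{1}{-2} = - \frac{1}{2}$)
$445 + q{\left(-3 \right)} G{\left(-3 \right)} = 445 - \frac{\left(-3\right)^{2}}{2} = 445 - \frac{9}{2} = \frac{881}{2}$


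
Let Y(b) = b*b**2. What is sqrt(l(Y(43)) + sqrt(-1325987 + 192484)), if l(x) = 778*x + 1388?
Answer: sqrt(61857834 + I*sqrt(1133503)) ≈ 7865.0 + 0.07*I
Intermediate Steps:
Y(b) = b**3
l(x) = 1388 + 778*x
sqrt(l(Y(43)) + sqrt(-1325987 + 192484)) = sqrt((1388 + 778*43**3) + sqrt(-1325987 + 192484)) = sqrt((1388 + 778*79507) + sqrt(-1133503)) = sqrt((1388 + 61856446) + I*sqrt(1133503)) = sqrt(61857834 + I*sqrt(1133503))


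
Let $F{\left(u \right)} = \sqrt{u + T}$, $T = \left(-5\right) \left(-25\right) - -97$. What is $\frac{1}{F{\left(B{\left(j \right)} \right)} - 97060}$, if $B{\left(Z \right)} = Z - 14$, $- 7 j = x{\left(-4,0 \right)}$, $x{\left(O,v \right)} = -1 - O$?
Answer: $- \frac{679420}{65944503747} - \frac{\sqrt{10171}}{65944503747} \approx -1.0304 \cdot 10^{-5}$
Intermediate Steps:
$j = - \frac{3}{7}$ ($j = - \frac{-1 - -4}{7} = - \frac{-1 + 4}{7} = \left(- \frac{1}{7}\right) 3 = - \frac{3}{7} \approx -0.42857$)
$B{\left(Z \right)} = -14 + Z$
$T = 222$ ($T = 125 + 97 = 222$)
$F{\left(u \right)} = \sqrt{222 + u}$ ($F{\left(u \right)} = \sqrt{u + 222} = \sqrt{222 + u}$)
$\frac{1}{F{\left(B{\left(j \right)} \right)} - 97060} = \frac{1}{\sqrt{222 - \frac{101}{7}} - 97060} = \frac{1}{\sqrt{\frac{1453}{7}} - 97060} = \frac{1}{\frac{\sqrt{10171}}{7} - 97060} = \frac{1}{-97060 + \frac{\sqrt{10171}}{7}}$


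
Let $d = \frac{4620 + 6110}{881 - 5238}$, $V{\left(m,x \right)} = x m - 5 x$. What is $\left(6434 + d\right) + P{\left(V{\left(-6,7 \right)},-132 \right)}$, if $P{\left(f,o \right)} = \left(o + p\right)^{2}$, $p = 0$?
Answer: $\frac{103938576}{4357} \approx 23856.0$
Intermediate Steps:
$V{\left(m,x \right)} = - 5 x + m x$ ($V{\left(m,x \right)} = m x - 5 x = - 5 x + m x$)
$d = - \frac{10730}{4357}$ ($d = \frac{10730}{-4357} = 10730 \left(- \frac{1}{4357}\right) = - \frac{10730}{4357} \approx -2.4627$)
$P{\left(f,o \right)} = o^{2}$ ($P{\left(f,o \right)} = \left(o + 0\right)^{2} = o^{2}$)
$\left(6434 + d\right) + P{\left(V{\left(-6,7 \right)},-132 \right)} = \left(6434 - \frac{10730}{4357}\right) + \left(-132\right)^{2} = \frac{28022208}{4357} + 17424 = \frac{103938576}{4357}$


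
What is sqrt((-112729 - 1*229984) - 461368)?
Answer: I*sqrt(804081) ≈ 896.71*I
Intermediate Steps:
sqrt((-112729 - 1*229984) - 461368) = sqrt((-112729 - 229984) - 461368) = sqrt(-342713 - 461368) = sqrt(-804081) = I*sqrt(804081)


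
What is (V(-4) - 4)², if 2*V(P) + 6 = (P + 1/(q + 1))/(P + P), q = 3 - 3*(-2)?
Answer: 1168561/25600 ≈ 45.647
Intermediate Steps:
q = 9 (q = 3 + 6 = 9)
V(P) = -3 + (⅒ + P)/(4*P) (V(P) = -3 + ((P + 1/(9 + 1))/(P + P))/2 = -3 + ((P + 1/10)/((2*P)))/2 = -3 + ((P + ⅒)*(1/(2*P)))/2 = -3 + ((⅒ + P)*(1/(2*P)))/2 = -3 + ((⅒ + P)/(2*P))/2 = -3 + (⅒ + P)/(4*P))
(V(-4) - 4)² = ((1/40)*(1 - 110*(-4))/(-4) - 4)² = ((1/40)*(-¼)*(1 + 440) - 4)² = ((1/40)*(-¼)*441 - 4)² = (-441/160 - 4)² = (-1081/160)² = 1168561/25600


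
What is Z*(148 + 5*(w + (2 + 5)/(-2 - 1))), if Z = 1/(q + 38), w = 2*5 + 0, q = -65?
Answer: -559/81 ≈ -6.9012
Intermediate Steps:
w = 10 (w = 10 + 0 = 10)
Z = -1/27 (Z = 1/(-65 + 38) = 1/(-27) = -1/27 ≈ -0.037037)
Z*(148 + 5*(w + (2 + 5)/(-2 - 1))) = -(148 + 5*(10 + (2 + 5)/(-2 - 1)))/27 = -(148 + 5*(10 + 7/(-3)))/27 = -(148 + 5*(10 + 7*(-⅓)))/27 = -(148 + 5*(10 - 7/3))/27 = -(148 + 5*(23/3))/27 = -(148 + 115/3)/27 = -1/27*559/3 = -559/81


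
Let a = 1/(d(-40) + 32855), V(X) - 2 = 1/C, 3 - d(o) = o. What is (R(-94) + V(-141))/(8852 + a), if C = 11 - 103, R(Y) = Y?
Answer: -139240785/13395802462 ≈ -0.010394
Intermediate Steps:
C = -92
d(o) = 3 - o
V(X) = 183/92 (V(X) = 2 + 1/(-92) = 2 - 1/92 = 183/92)
a = 1/32898 (a = 1/((3 - 1*(-40)) + 32855) = 1/((3 + 40) + 32855) = 1/(43 + 32855) = 1/32898 ≈ 3.0397e-5)
(R(-94) + V(-141))/(8852 + a) = (-94 + 183/92)/(8852 + 1/32898) = -8465/(92*291213097/32898) = -8465/92*32898/291213097 = -139240785/13395802462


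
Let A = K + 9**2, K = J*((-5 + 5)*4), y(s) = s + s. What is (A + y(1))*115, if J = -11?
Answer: 9545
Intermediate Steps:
y(s) = 2*s
K = 0 (K = -11*(-5 + 5)*4 = -0*4 = -11*0 = 0)
A = 81 (A = 0 + 9**2 = 0 + 81 = 81)
(A + y(1))*115 = (81 + 2*1)*115 = (81 + 2)*115 = 83*115 = 9545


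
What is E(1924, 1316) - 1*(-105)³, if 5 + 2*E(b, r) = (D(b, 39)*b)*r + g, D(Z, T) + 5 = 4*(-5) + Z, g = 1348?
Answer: 4810554209/2 ≈ 2.4053e+9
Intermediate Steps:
D(Z, T) = -25 + Z (D(Z, T) = -5 + (4*(-5) + Z) = -5 + (-20 + Z) = -25 + Z)
E(b, r) = 1343/2 + b*r*(-25 + b)/2 (E(b, r) = -5/2 + (((-25 + b)*b)*r + 1348)/2 = -5/2 + ((b*(-25 + b))*r + 1348)/2 = -5/2 + (b*r*(-25 + b) + 1348)/2 = -5/2 + (1348 + b*r*(-25 + b))/2 = -5/2 + (674 + b*r*(-25 + b)/2) = 1343/2 + b*r*(-25 + b)/2)
E(1924, 1316) - 1*(-105)³ = (1343/2 + (½)*1924*1316*(-25 + 1924)) - 1*(-105)³ = (1343/2 + (½)*1924*1316*1899) - 1*(-1157625) = (1343/2 + 2404118808) + 1157625 = 4808238959/2 + 1157625 = 4810554209/2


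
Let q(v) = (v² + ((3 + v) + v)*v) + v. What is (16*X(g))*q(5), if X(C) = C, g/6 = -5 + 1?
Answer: -36480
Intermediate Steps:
g = -24 (g = 6*(-5 + 1) = 6*(-4) = -24)
q(v) = v + v² + v*(3 + 2*v) (q(v) = (v² + (3 + 2*v)*v) + v = (v² + v*(3 + 2*v)) + v = v + v² + v*(3 + 2*v))
(16*X(g))*q(5) = (16*(-24))*(5*(4 + 3*5)) = -1920*(4 + 15) = -1920*19 = -384*95 = -36480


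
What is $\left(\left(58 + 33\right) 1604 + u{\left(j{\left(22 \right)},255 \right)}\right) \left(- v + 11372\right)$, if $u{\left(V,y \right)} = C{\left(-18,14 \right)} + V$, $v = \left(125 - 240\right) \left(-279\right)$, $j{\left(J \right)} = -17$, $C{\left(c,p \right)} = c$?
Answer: $-3022627377$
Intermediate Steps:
$v = 32085$ ($v = \left(-115\right) \left(-279\right) = 32085$)
$u{\left(V,y \right)} = -18 + V$
$\left(\left(58 + 33\right) 1604 + u{\left(j{\left(22 \right)},255 \right)}\right) \left(- v + 11372\right) = \left(\left(58 + 33\right) 1604 - 35\right) \left(\left(-1\right) 32085 + 11372\right) = \left(91 \cdot 1604 - 35\right) \left(-32085 + 11372\right) = \left(145964 - 35\right) \left(-20713\right) = 145929 \left(-20713\right) = -3022627377$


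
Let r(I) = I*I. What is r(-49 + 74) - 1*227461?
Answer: -226836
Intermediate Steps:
r(I) = I**2
r(-49 + 74) - 1*227461 = (-49 + 74)**2 - 1*227461 = 25**2 - 227461 = 625 - 227461 = -226836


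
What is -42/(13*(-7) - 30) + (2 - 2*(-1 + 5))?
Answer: -684/121 ≈ -5.6529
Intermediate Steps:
-42/(13*(-7) - 30) + (2 - 2*(-1 + 5)) = -42/(-91 - 30) + (2 - 2*4) = -42/(-121) + (2 - 8) = -42*(-1/121) - 6 = 42/121 - 6 = -684/121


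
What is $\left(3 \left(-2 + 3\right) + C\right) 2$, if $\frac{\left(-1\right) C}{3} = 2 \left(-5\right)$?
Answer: $66$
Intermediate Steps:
$C = 30$ ($C = - 3 \cdot 2 \left(-5\right) = \left(-3\right) \left(-10\right) = 30$)
$\left(3 \left(-2 + 3\right) + C\right) 2 = \left(3 \left(-2 + 3\right) + 30\right) 2 = \left(3 \cdot 1 + 30\right) 2 = \left(3 + 30\right) 2 = 33 \cdot 2 = 66$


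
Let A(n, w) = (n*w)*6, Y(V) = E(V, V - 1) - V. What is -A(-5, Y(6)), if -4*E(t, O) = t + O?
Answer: -525/2 ≈ -262.50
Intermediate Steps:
E(t, O) = -O/4 - t/4 (E(t, O) = -(t + O)/4 = -(O + t)/4 = -O/4 - t/4)
Y(V) = ¼ - 3*V/2 (Y(V) = (-(V - 1)/4 - V/4) - V = (-(-1 + V)/4 - V/4) - V = ((¼ - V/4) - V/4) - V = (¼ - V/2) - V = ¼ - 3*V/2)
A(n, w) = 6*n*w
-A(-5, Y(6)) = -6*(-5)*(¼ - 3/2*6) = -6*(-5)*(¼ - 9) = -6*(-5)*(-35)/4 = -1*525/2 = -525/2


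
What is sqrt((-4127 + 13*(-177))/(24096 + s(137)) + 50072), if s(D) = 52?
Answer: sqrt(1824882815109)/6037 ≈ 223.77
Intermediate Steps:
sqrt((-4127 + 13*(-177))/(24096 + s(137)) + 50072) = sqrt((-4127 + 13*(-177))/(24096 + 52) + 50072) = sqrt((-4127 - 2301)/24148 + 50072) = sqrt(-6428*1/24148 + 50072) = sqrt(-1607/6037 + 50072) = sqrt(302283057/6037) = sqrt(1824882815109)/6037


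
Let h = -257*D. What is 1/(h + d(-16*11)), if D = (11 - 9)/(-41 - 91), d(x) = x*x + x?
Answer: 66/2033057 ≈ 3.2463e-5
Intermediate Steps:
d(x) = x + x² (d(x) = x² + x = x + x²)
D = -1/66 (D = 2/(-132) = 2*(-1/132) = -1/66 ≈ -0.015152)
h = 257/66 (h = -257*(-1/66) = 257/66 ≈ 3.8939)
1/(h + d(-16*11)) = 1/(257/66 + (-16*11)*(1 - 16*11)) = 1/(257/66 + (-1*176)*(1 - 1*176)) = 1/(257/66 - 176*(1 - 176)) = 1/(257/66 - 176*(-175)) = 1/(257/66 + 30800) = 1/(2033057/66) = 66/2033057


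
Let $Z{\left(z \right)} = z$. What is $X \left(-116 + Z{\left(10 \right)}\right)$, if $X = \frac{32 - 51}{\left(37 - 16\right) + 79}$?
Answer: $\frac{1007}{50} \approx 20.14$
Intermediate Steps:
$X = - \frac{19}{100}$ ($X = - \frac{19}{\left(37 - 16\right) + 79} = - \frac{19}{21 + 79} = - \frac{19}{100} \approx -0.19$)
$X \left(-116 + Z{\left(10 \right)}\right) = - \frac{19 \left(-116 + 10\right)}{100} = \left(- \frac{19}{100}\right) \left(-106\right) = \frac{1007}{50}$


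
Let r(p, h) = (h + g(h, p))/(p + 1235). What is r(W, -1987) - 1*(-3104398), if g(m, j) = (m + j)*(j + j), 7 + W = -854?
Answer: 1165947121/374 ≈ 3.1175e+6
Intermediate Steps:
W = -861 (W = -7 - 854 = -861)
g(m, j) = 2*j*(j + m) (g(m, j) = (j + m)*(2*j) = 2*j*(j + m))
r(p, h) = (h + 2*p*(h + p))/(1235 + p) (r(p, h) = (h + 2*p*(p + h))/(p + 1235) = (h + 2*p*(h + p))/(1235 + p))
r(W, -1987) - 1*(-3104398) = (-1987 + 2*(-861)*(-1987 - 861))/(1235 - 861) - 1*(-3104398) = (-1987 + 2*(-861)*(-2848))/374 + 3104398 = (-1987 + 4904256)/374 + 3104398 = (1/374)*4902269 + 3104398 = 4902269/374 + 3104398 = 1165947121/374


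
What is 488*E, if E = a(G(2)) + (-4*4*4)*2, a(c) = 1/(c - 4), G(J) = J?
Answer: -62708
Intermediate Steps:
a(c) = 1/(-4 + c)
E = -257/2 (E = 1/(-4 + 2) + (-4*4*4)*2 = 1/(-2) - 16*4*2 = -½ - 64*2 = -½ - 128 = -257/2 ≈ -128.50)
488*E = 488*(-257/2) = -62708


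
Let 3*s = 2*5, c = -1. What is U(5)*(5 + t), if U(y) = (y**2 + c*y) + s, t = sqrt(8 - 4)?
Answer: 490/3 ≈ 163.33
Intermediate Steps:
s = 10/3 (s = (2*5)/3 = (1/3)*10 = 10/3 ≈ 3.3333)
t = 2 (t = sqrt(4) = 2)
U(y) = 10/3 + y**2 - y (U(y) = (y**2 - y) + 10/3 = 10/3 + y**2 - y)
U(5)*(5 + t) = (10/3 + 5**2 - 1*5)*(5 + 2) = (10/3 + 25 - 5)*7 = (70/3)*7 = 490/3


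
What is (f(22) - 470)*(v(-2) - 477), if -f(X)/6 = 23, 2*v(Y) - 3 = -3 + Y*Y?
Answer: 288800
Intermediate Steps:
v(Y) = Y**2/2 (v(Y) = 3/2 + (-3 + Y*Y)/2 = 3/2 + (-3 + Y**2)/2 = 3/2 + (-3/2 + Y**2/2) = Y**2/2)
f(X) = -138 (f(X) = -6*23 = -138)
(f(22) - 470)*(v(-2) - 477) = (-138 - 470)*((1/2)*(-2)**2 - 477) = -608*((1/2)*4 - 477) = -608*(2 - 477) = -608*(-475) = 288800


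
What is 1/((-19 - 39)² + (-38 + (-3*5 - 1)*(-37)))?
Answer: 1/3918 ≈ 0.00025523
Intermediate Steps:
1/((-19 - 39)² + (-38 + (-3*5 - 1)*(-37))) = 1/((-58)² + (-38 + (-15 - 1)*(-37))) = 1/(3364 + (-38 - 16*(-37))) = 1/(3364 + (-38 + 592)) = 1/(3364 + 554) = 1/3918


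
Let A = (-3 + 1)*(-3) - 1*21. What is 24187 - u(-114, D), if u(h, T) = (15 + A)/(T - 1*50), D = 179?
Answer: 24187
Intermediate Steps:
A = -15 (A = -2*(-3) - 21 = 6 - 21 = -15)
u(h, T) = 0 (u(h, T) = (15 - 15)/(T - 1*50) = 0/(T - 50) = 0/(-50 + T) = 0)
24187 - u(-114, D) = 24187 - 1*0 = 24187 + 0 = 24187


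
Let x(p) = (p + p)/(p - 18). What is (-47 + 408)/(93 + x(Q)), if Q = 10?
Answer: 722/181 ≈ 3.9889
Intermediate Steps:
x(p) = 2*p/(-18 + p) (x(p) = (2*p)/(-18 + p) = 2*p/(-18 + p))
(-47 + 408)/(93 + x(Q)) = (-47 + 408)/(93 + 2*10/(-18 + 10)) = 361/(93 + 2*10/(-8)) = 361/(93 + 2*10*(-1/8)) = 361/(93 - 5/2) = 361/(181/2) = 361*(2/181) = 722/181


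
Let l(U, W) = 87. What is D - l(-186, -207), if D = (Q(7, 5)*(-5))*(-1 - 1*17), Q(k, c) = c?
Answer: 363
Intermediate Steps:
D = 450 (D = (5*(-5))*(-1 - 1*17) = -25*(-1 - 17) = -25*(-18) = 450)
D - l(-186, -207) = 450 - 1*87 = 450 - 87 = 363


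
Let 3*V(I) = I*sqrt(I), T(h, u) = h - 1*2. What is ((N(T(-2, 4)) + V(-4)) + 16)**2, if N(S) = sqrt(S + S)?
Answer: 4*(24 - 4*I + 3*I*sqrt(2))**2/9 ≈ 255.97 + 5.1763*I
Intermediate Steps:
T(h, u) = -2 + h (T(h, u) = h - 2 = -2 + h)
V(I) = I**(3/2)/3 (V(I) = (I*sqrt(I))/3 = I**(3/2)/3)
N(S) = sqrt(2)*sqrt(S) (N(S) = sqrt(2*S) = sqrt(2)*sqrt(S))
((N(T(-2, 4)) + V(-4)) + 16)**2 = ((sqrt(2)*sqrt(-2 - 2) + (-4)**(3/2)/3) + 16)**2 = ((sqrt(2)*sqrt(-4) + (-8*I)/3) + 16)**2 = ((sqrt(2)*(2*I) - 8*I/3) + 16)**2 = ((2*I*sqrt(2) - 8*I/3) + 16)**2 = ((-8*I/3 + 2*I*sqrt(2)) + 16)**2 = (16 - 8*I/3 + 2*I*sqrt(2))**2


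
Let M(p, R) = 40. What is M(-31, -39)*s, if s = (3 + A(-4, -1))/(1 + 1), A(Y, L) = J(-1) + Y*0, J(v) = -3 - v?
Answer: 20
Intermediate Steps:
A(Y, L) = -2 (A(Y, L) = (-3 - 1*(-1)) + Y*0 = (-3 + 1) + 0 = -2 + 0 = -2)
s = ½ (s = (3 - 2)/(1 + 1) = 1/2 = 1*(½) = ½ ≈ 0.50000)
M(-31, -39)*s = 40*(½) = 20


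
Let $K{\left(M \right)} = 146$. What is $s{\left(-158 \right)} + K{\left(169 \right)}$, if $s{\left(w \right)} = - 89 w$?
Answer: $14208$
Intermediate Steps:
$s{\left(-158 \right)} + K{\left(169 \right)} = \left(-89\right) \left(-158\right) + 146 = 14062 + 146 = 14208$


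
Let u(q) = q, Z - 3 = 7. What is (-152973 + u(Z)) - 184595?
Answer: -337558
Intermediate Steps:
Z = 10 (Z = 3 + 7 = 10)
(-152973 + u(Z)) - 184595 = (-152973 + 10) - 184595 = -152963 - 184595 = -337558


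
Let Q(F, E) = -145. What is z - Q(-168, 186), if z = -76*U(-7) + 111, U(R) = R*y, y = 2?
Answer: 1320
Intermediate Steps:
U(R) = 2*R (U(R) = R*2 = 2*R)
z = 1175 (z = -152*(-7) + 111 = -76*(-14) + 111 = 1064 + 111 = 1175)
z - Q(-168, 186) = 1175 - 1*(-145) = 1175 + 145 = 1320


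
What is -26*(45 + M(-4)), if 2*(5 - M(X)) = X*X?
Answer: -1092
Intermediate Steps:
M(X) = 5 - X²/2 (M(X) = 5 - X*X/2 = 5 - X²/2)
-26*(45 + M(-4)) = -26*(45 + (5 - ½*(-4)²)) = -26*(45 + (5 - ½*16)) = -26*(45 + (5 - 8)) = -26*(45 - 3) = -26*42 = -1092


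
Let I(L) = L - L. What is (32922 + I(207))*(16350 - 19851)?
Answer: -115259922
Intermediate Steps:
I(L) = 0
(32922 + I(207))*(16350 - 19851) = (32922 + 0)*(16350 - 19851) = 32922*(-3501) = -115259922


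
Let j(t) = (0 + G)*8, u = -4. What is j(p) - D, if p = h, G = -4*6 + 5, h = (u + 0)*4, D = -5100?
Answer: 4948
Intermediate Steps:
h = -16 (h = (-4 + 0)*4 = -4*4 = -16)
G = -19 (G = -24 + 5 = -19)
p = -16
j(t) = -152 (j(t) = (0 - 19)*8 = -19*8 = -152)
j(p) - D = -152 - 1*(-5100) = -152 + 5100 = 4948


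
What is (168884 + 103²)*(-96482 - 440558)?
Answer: -96394920720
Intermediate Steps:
(168884 + 103²)*(-96482 - 440558) = (168884 + 10609)*(-537040) = 179493*(-537040) = -96394920720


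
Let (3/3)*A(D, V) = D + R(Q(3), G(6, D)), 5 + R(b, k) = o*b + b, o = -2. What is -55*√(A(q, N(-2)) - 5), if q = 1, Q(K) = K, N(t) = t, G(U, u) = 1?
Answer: -110*I*√3 ≈ -190.53*I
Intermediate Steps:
R(b, k) = -5 - b (R(b, k) = -5 + (-2*b + b) = -5 - b)
A(D, V) = -8 + D (A(D, V) = D + (-5 - 1*3) = D + (-5 - 3) = D - 8 = -8 + D)
-55*√(A(q, N(-2)) - 5) = -55*√((-8 + 1) - 5) = -55*√(-7 - 5) = -110*I*√3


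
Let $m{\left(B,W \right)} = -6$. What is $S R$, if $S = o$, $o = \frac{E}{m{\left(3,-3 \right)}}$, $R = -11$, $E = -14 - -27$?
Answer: $\frac{143}{6} \approx 23.833$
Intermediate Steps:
$E = 13$ ($E = -14 + 27 = 13$)
$o = - \frac{13}{6}$ ($o = \frac{13}{-6} = 13 \left(- \frac{1}{6}\right) = - \frac{13}{6} \approx -2.1667$)
$S = - \frac{13}{6} \approx -2.1667$
$S R = \left(- \frac{13}{6}\right) \left(-11\right) = \frac{143}{6}$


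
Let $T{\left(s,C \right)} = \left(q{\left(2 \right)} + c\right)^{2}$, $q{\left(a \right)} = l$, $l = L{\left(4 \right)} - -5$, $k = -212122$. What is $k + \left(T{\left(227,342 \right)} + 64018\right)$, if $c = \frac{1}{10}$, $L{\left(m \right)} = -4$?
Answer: $- \frac{14810279}{100} \approx -1.481 \cdot 10^{5}$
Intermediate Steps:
$l = 1$ ($l = -4 - -5 = -4 + 5 = 1$)
$q{\left(a \right)} = 1$
$c = \frac{1}{10} \approx 0.1$
$T{\left(s,C \right)} = \frac{121}{100}$ ($T{\left(s,C \right)} = \left(1 + \frac{1}{10}\right)^{2} = \left(\frac{11}{10}\right)^{2} = \frac{121}{100}$)
$k + \left(T{\left(227,342 \right)} + 64018\right) = -212122 + \left(\frac{121}{100} + 64018\right) = -212122 + \frac{6401921}{100} = - \frac{14810279}{100}$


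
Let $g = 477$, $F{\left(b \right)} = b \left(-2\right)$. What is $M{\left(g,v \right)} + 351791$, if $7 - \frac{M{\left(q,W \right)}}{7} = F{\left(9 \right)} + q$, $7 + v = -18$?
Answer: $348627$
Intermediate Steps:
$F{\left(b \right)} = - 2 b$
$v = -25$ ($v = -7 - 18 = -25$)
$M{\left(q,W \right)} = 175 - 7 q$ ($M{\left(q,W \right)} = 49 - 7 \left(\left(-2\right) 9 + q\right) = 49 - 7 \left(-18 + q\right) = 49 - \left(-126 + 7 q\right) = 175 - 7 q$)
$M{\left(g,v \right)} + 351791 = \left(175 - 3339\right) + 351791 = -3164 + 351791 = 348627$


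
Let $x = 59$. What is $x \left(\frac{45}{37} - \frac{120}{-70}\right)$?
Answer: $\frac{44781}{259} \approx 172.9$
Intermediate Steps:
$x \left(\frac{45}{37} - \frac{120}{-70}\right) = 59 \left(\frac{45}{37} - \frac{120}{-70}\right) = 59 \left(45 \cdot \frac{1}{37} - - \frac{12}{7}\right) = 59 \left(\frac{45}{37} + \frac{12}{7}\right) = 59 \cdot \frac{759}{259} = \frac{44781}{259}$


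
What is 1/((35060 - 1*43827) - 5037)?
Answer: -1/13804 ≈ -7.2443e-5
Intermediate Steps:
1/((35060 - 1*43827) - 5037) = 1/((35060 - 43827) - 5037) = 1/(-8767 - 5037) = 1/(-13804) = -1/13804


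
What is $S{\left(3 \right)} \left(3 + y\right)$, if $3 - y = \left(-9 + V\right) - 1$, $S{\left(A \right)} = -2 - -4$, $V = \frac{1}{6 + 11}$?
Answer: $\frac{542}{17} \approx 31.882$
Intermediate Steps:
$V = \frac{1}{17} \approx 0.058824$
$S{\left(A \right)} = 2$ ($S{\left(A \right)} = -2 + 4 = 2$)
$y = \frac{220}{17}$ ($y = 3 - \left(\left(-9 + \frac{1}{17}\right) - 1\right) = 3 - \left(- \frac{152}{17} - 1\right) = 3 - - \frac{169}{17} = 3 + \frac{169}{17} = \frac{220}{17} \approx 12.941$)
$S{\left(3 \right)} \left(3 + y\right) = 2 \left(3 + \frac{220}{17}\right) = 2 \cdot \frac{271}{17} = \frac{542}{17}$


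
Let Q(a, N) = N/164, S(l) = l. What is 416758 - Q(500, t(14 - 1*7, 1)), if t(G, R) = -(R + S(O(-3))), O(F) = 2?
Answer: 68348315/164 ≈ 4.1676e+5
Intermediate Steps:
t(G, R) = -2 - R (t(G, R) = -(R + 2) = -(2 + R) = -2 - R)
Q(a, N) = N/164 (Q(a, N) = N*(1/164) = N/164)
416758 - Q(500, t(14 - 1*7, 1)) = 416758 - (-2 - 1*1)/164 = 416758 - (-2 - 1)/164 = 416758 - (-3)/164 = 416758 - 1*(-3/164) = 416758 + 3/164 = 68348315/164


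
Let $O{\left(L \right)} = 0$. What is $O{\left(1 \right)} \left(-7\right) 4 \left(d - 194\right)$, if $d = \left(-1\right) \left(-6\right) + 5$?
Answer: $0$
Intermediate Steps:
$d = 11$ ($d = 6 + 5 = 11$)
$O{\left(1 \right)} \left(-7\right) 4 \left(d - 194\right) = 0 \left(-7\right) 4 \left(11 - 194\right) = 0 \cdot 4 \left(-183\right) = 0 \left(-183\right) = 0$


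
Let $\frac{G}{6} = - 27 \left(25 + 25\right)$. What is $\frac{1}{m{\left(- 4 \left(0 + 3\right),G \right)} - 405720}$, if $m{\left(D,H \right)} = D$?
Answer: $- \frac{1}{405732} \approx -2.4647 \cdot 10^{-6}$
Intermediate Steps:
$G = -8100$ ($G = 6 \left(- 27 \left(25 + 25\right)\right) = 6 \left(\left(-27\right) 50\right) = 6 \left(-1350\right) = -8100$)
$\frac{1}{m{\left(- 4 \left(0 + 3\right),G \right)} - 405720} = \frac{1}{- 4 \left(0 + 3\right) - 405720} = \frac{1}{\left(-4\right) 3 - 405720} = \frac{1}{-12 - 405720} = \frac{1}{-405732} = - \frac{1}{405732}$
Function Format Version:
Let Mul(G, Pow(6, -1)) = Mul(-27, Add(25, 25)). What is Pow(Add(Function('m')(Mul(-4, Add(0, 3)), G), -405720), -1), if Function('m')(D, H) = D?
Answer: Rational(-1, 405732) ≈ -2.4647e-6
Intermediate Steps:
G = -8100 (G = Mul(6, Mul(-27, Add(25, 25))) = Mul(6, Mul(-27, 50)) = Mul(6, -1350) = -8100)
Pow(Add(Function('m')(Mul(-4, Add(0, 3)), G), -405720), -1) = Pow(Add(Mul(-4, Add(0, 3)), -405720), -1) = Pow(Add(Mul(-4, 3), -405720), -1) = Pow(Add(-12, -405720), -1) = Pow(-405732, -1) = Rational(-1, 405732)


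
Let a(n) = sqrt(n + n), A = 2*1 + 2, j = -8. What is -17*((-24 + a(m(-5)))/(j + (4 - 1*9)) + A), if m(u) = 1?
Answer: -1292/13 + 17*sqrt(2)/13 ≈ -97.535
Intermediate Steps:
A = 4 (A = 2 + 2 = 4)
a(n) = sqrt(2)*sqrt(n) (a(n) = sqrt(2*n) = sqrt(2)*sqrt(n))
-17*((-24 + a(m(-5)))/(j + (4 - 1*9)) + A) = -17*((-24 + sqrt(2)*sqrt(1))/(-8 + (4 - 1*9)) + 4) = -17*((-24 + sqrt(2)*1)/(-8 + (4 - 9)) + 4) = -17*((-24 + sqrt(2))/(-8 - 5) + 4) = -17*((-24 + sqrt(2))/(-13) + 4) = -17*((-24 + sqrt(2))*(-1/13) + 4) = -17*((24/13 - sqrt(2)/13) + 4) = -17*(76/13 - sqrt(2)/13) = -1292/13 + 17*sqrt(2)/13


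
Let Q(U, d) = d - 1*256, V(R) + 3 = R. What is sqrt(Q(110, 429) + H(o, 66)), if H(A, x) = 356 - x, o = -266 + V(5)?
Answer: sqrt(463) ≈ 21.517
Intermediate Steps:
V(R) = -3 + R
Q(U, d) = -256 + d (Q(U, d) = d - 256 = -256 + d)
o = -264 (o = -266 + (-3 + 5) = -266 + 2 = -264)
sqrt(Q(110, 429) + H(o, 66)) = sqrt((-256 + 429) + (356 - 1*66)) = sqrt(173 + (356 - 66)) = sqrt(173 + 290) = sqrt(463)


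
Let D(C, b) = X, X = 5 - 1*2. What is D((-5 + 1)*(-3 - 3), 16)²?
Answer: 9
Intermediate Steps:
X = 3 (X = 5 - 2 = 3)
D(C, b) = 3
D((-5 + 1)*(-3 - 3), 16)² = 3² = 9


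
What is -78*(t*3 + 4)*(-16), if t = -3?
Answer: -6240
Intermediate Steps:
-78*(t*3 + 4)*(-16) = -78*(-3*3 + 4)*(-16) = -78*(-9 + 4)*(-16) = -78*(-5)*(-16) = 390*(-16) = -6240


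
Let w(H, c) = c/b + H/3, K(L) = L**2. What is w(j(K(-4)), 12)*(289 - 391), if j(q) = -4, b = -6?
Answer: 340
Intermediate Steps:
w(H, c) = -c/6 + H/3 (w(H, c) = c/(-6) + H/3 = c*(-1/6) + H*(1/3) = -c/6 + H/3)
w(j(K(-4)), 12)*(289 - 391) = (-1/6*12 + (1/3)*(-4))*(289 - 391) = (-2 - 4/3)*(-102) = -10/3*(-102) = 340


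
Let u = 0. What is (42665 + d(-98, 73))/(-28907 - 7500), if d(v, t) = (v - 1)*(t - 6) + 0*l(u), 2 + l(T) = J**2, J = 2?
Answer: -36032/36407 ≈ -0.98970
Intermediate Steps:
l(T) = 2 (l(T) = -2 + 2**2 = -2 + 4 = 2)
d(v, t) = (-1 + v)*(-6 + t) (d(v, t) = (v - 1)*(t - 6) + 0*2 = (-1 + v)*(-6 + t) + 0 = (-1 + v)*(-6 + t))
(42665 + d(-98, 73))/(-28907 - 7500) = (42665 + (6 - 1*73 - 6*(-98) + 73*(-98)))/(-28907 - 7500) = (42665 + (6 - 73 + 588 - 7154))/(-36407) = (42665 - 6633)*(-1/36407) = 36032*(-1/36407) = -36032/36407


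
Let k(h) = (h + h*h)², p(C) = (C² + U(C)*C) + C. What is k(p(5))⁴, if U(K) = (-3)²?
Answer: 1114291571120010000000000000000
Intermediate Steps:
U(K) = 9
p(C) = C² + 10*C (p(C) = (C² + 9*C) + C = C² + 10*C)
k(h) = (h + h²)²
k(p(5))⁴ = ((5*(10 + 5))²*(1 + 5*(10 + 5))²)⁴ = ((5*15)²*(1 + 5*15)²)⁴ = (75²*(1 + 75)²)⁴ = (5625*76²)⁴ = (5625*5776)⁴ = 32490000⁴ = 1114291571120010000000000000000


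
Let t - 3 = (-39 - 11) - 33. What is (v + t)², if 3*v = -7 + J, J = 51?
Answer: 38416/9 ≈ 4268.4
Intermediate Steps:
t = -80 (t = 3 + ((-39 - 11) - 33) = 3 + (-50 - 33) = 3 - 83 = -80)
v = 44/3 (v = (-7 + 51)/3 = (⅓)*44 = 44/3 ≈ 14.667)
(v + t)² = (44/3 - 80)² = (-196/3)² = 38416/9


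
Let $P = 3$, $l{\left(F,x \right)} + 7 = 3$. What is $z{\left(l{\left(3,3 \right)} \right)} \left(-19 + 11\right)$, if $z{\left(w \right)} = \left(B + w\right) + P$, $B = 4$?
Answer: $-24$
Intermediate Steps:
$l{\left(F,x \right)} = -4$ ($l{\left(F,x \right)} = -7 + 3 = -4$)
$z{\left(w \right)} = 7 + w$ ($z{\left(w \right)} = \left(4 + w\right) + 3 = 7 + w$)
$z{\left(l{\left(3,3 \right)} \right)} \left(-19 + 11\right) = \left(7 - 4\right) \left(-19 + 11\right) = 3 \left(-8\right) = -24$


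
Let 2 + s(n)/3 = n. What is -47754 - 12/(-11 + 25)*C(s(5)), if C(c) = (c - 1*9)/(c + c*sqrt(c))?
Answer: -47754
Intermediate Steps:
s(n) = -6 + 3*n
C(c) = (-9 + c)/(c + c**(3/2)) (C(c) = (c - 9)/(c + c**(3/2)) = (-9 + c)/(c + c**(3/2)))
-47754 - 12/(-11 + 25)*C(s(5)) = -47754 - 12/(-11 + 25)*(-9 + (-6 + 3*5))/((-6 + 3*5) + (-6 + 3*5)**(3/2)) = -47754 - 12/14*(-9 + (-6 + 15))/((-6 + 15) + (-6 + 15)**(3/2)) = -47754 - 12*(1/14)*(-9 + 9)/(9 + 9**(3/2)) = -47754 - 6*0/(9 + 27)/7 = -47754 - 6*0/36/7 = -47754 - 6*(1/36)*0/7 = -47754 - 6*0/7 = -47754 - 1*0 = -47754 + 0 = -47754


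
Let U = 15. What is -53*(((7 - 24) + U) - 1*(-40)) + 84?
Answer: -1930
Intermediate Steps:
-53*(((7 - 24) + U) - 1*(-40)) + 84 = -53*(((7 - 24) + 15) - 1*(-40)) + 84 = -53*((-17 + 15) + 40) + 84 = -53*(-2 + 40) + 84 = -53*38 + 84 = -2014 + 84 = -1930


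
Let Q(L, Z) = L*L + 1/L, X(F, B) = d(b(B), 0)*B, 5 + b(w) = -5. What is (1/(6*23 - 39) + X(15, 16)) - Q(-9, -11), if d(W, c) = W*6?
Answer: -34349/33 ≈ -1040.9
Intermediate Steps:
b(w) = -10 (b(w) = -5 - 5 = -10)
d(W, c) = 6*W
X(F, B) = -60*B (X(F, B) = (6*(-10))*B = -60*B)
Q(L, Z) = 1/L + L² (Q(L, Z) = L² + 1/L = 1/L + L²)
(1/(6*23 - 39) + X(15, 16)) - Q(-9, -11) = (1/(6*23 - 39) - 60*16) - (1 + (-9)³)/(-9) = (1/(138 - 39) - 960) - (-1)*(1 - 729)/9 = (1/99 - 960) - (-1)*(-728)/9 = (1/99 - 960) - 1*728/9 = -95039/99 - 728/9 = -34349/33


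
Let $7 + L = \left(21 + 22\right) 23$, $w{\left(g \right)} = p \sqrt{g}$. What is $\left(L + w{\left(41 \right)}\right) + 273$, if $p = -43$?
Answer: $1255 - 43 \sqrt{41} \approx 979.67$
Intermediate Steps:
$w{\left(g \right)} = - 43 \sqrt{g}$
$L = 982$ ($L = -7 + \left(21 + 22\right) 23 = -7 + 43 \cdot 23 = -7 + 989 = 982$)
$\left(L + w{\left(41 \right)}\right) + 273 = \left(982 - 43 \sqrt{41}\right) + 273 = 1255 - 43 \sqrt{41}$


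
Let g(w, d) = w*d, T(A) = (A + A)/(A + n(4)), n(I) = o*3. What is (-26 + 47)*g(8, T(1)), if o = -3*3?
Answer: -168/13 ≈ -12.923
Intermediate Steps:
o = -9
n(I) = -27 (n(I) = -9*3 = -27)
T(A) = 2*A/(-27 + A) (T(A) = (A + A)/(A - 27) = (2*A)/(-27 + A) = 2*A/(-27 + A))
g(w, d) = d*w
(-26 + 47)*g(8, T(1)) = (-26 + 47)*((2*1/(-27 + 1))*8) = 21*((2*1/(-26))*8) = 21*((2*1*(-1/26))*8) = 21*(-1/13*8) = 21*(-8/13) = -168/13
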